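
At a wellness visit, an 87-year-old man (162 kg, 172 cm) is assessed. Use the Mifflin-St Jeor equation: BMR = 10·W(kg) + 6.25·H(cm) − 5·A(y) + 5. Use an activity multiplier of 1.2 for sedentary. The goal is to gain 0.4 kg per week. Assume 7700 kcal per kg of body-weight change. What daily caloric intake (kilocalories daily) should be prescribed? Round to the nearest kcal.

Mifflin-St Jeor (male): BMR = 10(162) + 6.25(172) − 5(87) + 5 = 1620 + 1075 − 435 + 5 = 2265 kcal/day.
TEE = 2265 × 1.2 = 2718 kcal/day.
Required daily surplus = 0.4 × 7700 ÷ 7 = 440 kcal/day.
Target intake = 2718 + 440 = 3158 kcal/day.

3158 kilocalories daily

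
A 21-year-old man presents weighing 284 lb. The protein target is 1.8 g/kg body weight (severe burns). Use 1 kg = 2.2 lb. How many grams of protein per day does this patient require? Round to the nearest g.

232 g/day

Weight in kg = 284 ÷ 2.2 = 129.0909 kg.
Protein = 1.8 g/kg × 129.0909 kg = 232.3636 g/day.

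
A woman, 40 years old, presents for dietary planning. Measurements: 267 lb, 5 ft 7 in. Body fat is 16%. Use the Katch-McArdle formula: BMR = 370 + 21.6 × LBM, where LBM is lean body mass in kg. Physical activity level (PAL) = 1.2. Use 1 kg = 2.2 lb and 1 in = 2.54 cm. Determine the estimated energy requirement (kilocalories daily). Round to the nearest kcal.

3086 kilocalories daily

Convert to metric: weight = 267 ÷ 2.2 = 121.3636 kg; height = (5×12 + 7) × 2.54 = 67 × 2.54 = 170.18 cm.
LBM = 121.3636 × (1 − 0.16) = 101.9455 kg. Katch-McArdle: BMR = 370 + 21.6 × 101.9455 = 2572.0218 kcal/day.
TEE = BMR × activity factor = 2572.0218 × 1.2 = 3086.4262 kcal/day.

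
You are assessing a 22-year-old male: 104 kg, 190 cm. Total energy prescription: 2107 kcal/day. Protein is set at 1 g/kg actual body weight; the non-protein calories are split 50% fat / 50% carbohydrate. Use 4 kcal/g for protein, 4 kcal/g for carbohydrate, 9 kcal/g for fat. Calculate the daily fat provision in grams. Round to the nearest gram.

94 g/day

Protein = 1 × 104 = 104 g → 104 × 4 = 416 kcal.
Non-protein calories = 2107 − 416 = 1691 kcal.
Fat: 50% × 1691 = 845.5 kcal; carbohydrate: 845.5 kcal.
Fat: 845.5 kcal ÷ 9 kcal/g = 93.9444 g.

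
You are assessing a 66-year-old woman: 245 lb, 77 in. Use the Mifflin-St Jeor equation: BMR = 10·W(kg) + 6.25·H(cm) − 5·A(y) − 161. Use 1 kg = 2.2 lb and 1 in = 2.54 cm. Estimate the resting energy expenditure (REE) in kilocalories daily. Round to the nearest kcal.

Convert to metric: weight = 245 ÷ 2.2 = 111.3636 kg; height = 77 × 2.54 = 195.58 cm.
Mifflin-St Jeor (female): BMR = 10(111.3636) + 6.25(195.58) − 5(66) − 161 = 1113.6364 + 1222.375 − 330 − 161 = 1845.0114 kcal/day.

1845 kilocalories daily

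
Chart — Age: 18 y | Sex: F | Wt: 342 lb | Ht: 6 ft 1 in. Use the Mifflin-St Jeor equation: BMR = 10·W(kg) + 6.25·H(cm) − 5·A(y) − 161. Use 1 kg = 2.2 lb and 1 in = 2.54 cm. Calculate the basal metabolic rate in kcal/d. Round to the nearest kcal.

2462 kcal/d

Convert to metric: weight = 342 ÷ 2.2 = 155.4545 kg; height = (6×12 + 1) × 2.54 = 73 × 2.54 = 185.42 cm.
Mifflin-St Jeor (female): BMR = 10(155.4545) + 6.25(185.42) − 5(18) − 161 = 1554.5455 + 1158.875 − 90 − 161 = 2462.4205 kcal/day.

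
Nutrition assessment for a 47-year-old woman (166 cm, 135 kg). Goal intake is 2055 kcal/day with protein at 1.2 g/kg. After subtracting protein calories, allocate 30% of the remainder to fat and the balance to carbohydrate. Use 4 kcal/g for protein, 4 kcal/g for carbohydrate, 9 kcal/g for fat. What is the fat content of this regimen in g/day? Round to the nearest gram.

Protein = 1.2 × 135 = 162 g → 162 × 4 = 648 kcal.
Non-protein calories = 2055 − 648 = 1407 kcal.
Fat: 30% × 1407 = 422.1 kcal; carbohydrate: 984.9 kcal.
Fat: 422.1 kcal ÷ 9 kcal/g = 46.9 g.

47 g/day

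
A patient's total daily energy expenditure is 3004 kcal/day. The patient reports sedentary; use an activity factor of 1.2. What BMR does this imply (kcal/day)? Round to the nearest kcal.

BMR = TEE ÷ activity factor = 3004 ÷ 1.2 = 2503.3333 kcal/day.

2503 kcal/day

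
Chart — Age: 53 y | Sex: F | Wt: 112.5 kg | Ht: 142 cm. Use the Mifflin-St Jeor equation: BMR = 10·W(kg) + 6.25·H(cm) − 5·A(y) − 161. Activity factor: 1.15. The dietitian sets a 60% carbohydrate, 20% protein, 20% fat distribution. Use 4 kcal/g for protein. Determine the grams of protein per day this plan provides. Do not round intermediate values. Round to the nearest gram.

91 g/day

Mifflin-St Jeor (female): BMR = 10(112.5) + 6.25(142) − 5(53) − 161 = 1125 + 887.5 − 265 − 161 = 1586.5 kcal/day.
TEE = 1586.5 × 1.15 = 1824.475 kcal/day.
Protein energy = 20% × 1824.475 = 364.895 kcal.
Protein = 364.895 ÷ 4 kcal/g = 91.2238 g.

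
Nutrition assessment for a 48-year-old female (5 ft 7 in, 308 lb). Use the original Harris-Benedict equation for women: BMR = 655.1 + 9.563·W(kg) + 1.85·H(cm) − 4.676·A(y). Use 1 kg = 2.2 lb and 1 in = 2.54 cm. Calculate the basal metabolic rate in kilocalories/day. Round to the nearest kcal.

Convert to metric: weight = 308 ÷ 2.2 = 140 kg; height = (5×12 + 7) × 2.54 = 67 × 2.54 = 170.18 cm.
Harris-Benedict: BMR = 655.1 + 9.563(140) + 1.85(170.18) − 4.676(48) = 2084.305 kcal/day.

2084 kilocalories/day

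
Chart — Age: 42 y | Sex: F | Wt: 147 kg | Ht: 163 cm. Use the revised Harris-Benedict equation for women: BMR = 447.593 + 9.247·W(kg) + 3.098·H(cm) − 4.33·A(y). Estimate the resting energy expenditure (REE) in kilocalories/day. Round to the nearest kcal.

2130 kilocalories/day

Harris-Benedict: BMR = 447.593 + 9.247(147) + 3.098(163) − 4.33(42) = 2130.016 kcal/day.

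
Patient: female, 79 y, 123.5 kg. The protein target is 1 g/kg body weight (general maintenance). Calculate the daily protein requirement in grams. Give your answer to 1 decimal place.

123.5 g/day

Protein = 1 g/kg × 123.5 kg = 123.5 g/day.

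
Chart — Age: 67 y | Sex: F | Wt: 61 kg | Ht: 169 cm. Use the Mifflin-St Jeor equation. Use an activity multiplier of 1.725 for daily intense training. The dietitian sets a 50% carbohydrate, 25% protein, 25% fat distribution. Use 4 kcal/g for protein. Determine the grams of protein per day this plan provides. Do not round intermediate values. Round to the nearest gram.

Mifflin-St Jeor (female): BMR = 10(61) + 6.25(169) − 5(67) − 161 = 610 + 1056.25 − 335 − 161 = 1170.25 kcal/day.
TEE = 1170.25 × 1.725 = 2018.6813 kcal/day.
Protein energy = 25% × 2018.6813 = 504.6703 kcal.
Protein = 504.6703 ÷ 4 kcal/g = 126.1676 g.

126 g/day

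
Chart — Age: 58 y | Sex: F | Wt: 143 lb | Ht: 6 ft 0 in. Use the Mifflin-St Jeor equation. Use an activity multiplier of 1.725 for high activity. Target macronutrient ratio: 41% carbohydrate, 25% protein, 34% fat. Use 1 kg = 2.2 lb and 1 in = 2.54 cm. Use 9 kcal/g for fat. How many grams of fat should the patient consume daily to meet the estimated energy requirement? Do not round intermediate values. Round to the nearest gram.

87 g/day

Convert to metric: weight = 143 ÷ 2.2 = 65 kg; height = (6×12 + 0) × 2.54 = 72 × 2.54 = 182.88 cm.
Mifflin-St Jeor (female): BMR = 10(65) + 6.25(182.88) − 5(58) − 161 = 650 + 1143 − 290 − 161 = 1342 kcal/day.
TEE = 1342 × 1.725 = 2314.95 kcal/day.
Fat energy = 34% × 2314.95 = 787.083 kcal.
Fat = 787.083 ÷ 9 kcal/g = 87.4537 g.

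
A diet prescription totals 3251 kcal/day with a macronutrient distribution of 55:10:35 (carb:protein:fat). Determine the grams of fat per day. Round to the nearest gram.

Fat energy = 35% × 3251 = 1137.85 kcal.
At 9 kcal/g: 1137.85 ÷ 9 = 126.4278 g.

126 g/day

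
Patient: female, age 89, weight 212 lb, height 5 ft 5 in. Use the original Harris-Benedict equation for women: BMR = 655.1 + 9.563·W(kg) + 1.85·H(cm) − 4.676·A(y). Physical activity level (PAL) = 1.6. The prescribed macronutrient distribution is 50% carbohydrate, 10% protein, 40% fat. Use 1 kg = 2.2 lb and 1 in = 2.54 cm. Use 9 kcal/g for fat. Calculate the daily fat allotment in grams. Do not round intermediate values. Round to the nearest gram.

104 g/day

Convert to metric: weight = 212 ÷ 2.2 = 96.3636 kg; height = (5×12 + 5) × 2.54 = 65 × 2.54 = 165.1 cm.
Harris-Benedict: BMR = 655.1 + 9.563(96.3636) + 1.85(165.1) − 4.676(89) = 1465.8965 kcal/day.
TEE = 1465.8965 × 1.6 = 2345.4343 kcal/day.
Fat energy = 40% × 2345.4343 = 938.1737 kcal.
Fat = 938.1737 ÷ 9 kcal/g = 104.2415 g.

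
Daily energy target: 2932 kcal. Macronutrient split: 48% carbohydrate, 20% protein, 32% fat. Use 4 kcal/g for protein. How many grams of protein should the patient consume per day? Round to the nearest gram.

Protein energy = 20% × 2932 = 586.4 kcal.
At 4 kcal/g: 586.4 ÷ 4 = 146.6 g.

147 g/day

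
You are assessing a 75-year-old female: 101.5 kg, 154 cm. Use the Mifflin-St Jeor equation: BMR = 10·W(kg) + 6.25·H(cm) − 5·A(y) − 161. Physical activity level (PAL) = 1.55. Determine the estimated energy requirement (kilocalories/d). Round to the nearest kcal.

2234 kilocalories/d

Mifflin-St Jeor (female): BMR = 10(101.5) + 6.25(154) − 5(75) − 161 = 1015 + 962.5 − 375 − 161 = 1441.5 kcal/day.
TEE = BMR × activity factor = 1441.5 × 1.55 = 2234.325 kcal/day.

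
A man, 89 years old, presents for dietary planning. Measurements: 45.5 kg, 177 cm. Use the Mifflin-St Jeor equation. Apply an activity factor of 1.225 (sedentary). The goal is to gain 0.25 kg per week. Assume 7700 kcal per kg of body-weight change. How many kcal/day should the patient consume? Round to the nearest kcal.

Mifflin-St Jeor (male): BMR = 10(45.5) + 6.25(177) − 5(89) + 5 = 455 + 1106.25 − 445 + 5 = 1121.25 kcal/day.
TEE = 1121.25 × 1.225 = 1373.5313 kcal/day.
Required daily surplus = 0.25 × 7700 ÷ 7 = 275 kcal/day.
Target intake = 1373.5313 + 275 = 1648.5313 kcal/day.

1649 kcal/day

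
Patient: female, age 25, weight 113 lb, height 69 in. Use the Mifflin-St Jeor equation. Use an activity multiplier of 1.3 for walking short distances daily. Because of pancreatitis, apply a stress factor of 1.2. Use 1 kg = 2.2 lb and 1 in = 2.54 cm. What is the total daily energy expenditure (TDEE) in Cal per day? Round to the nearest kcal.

2064 Cal per day

Convert to metric: weight = 113 ÷ 2.2 = 51.3636 kg; height = 69 × 2.54 = 175.26 cm.
Mifflin-St Jeor (female): BMR = 10(51.3636) + 6.25(175.26) − 5(25) − 161 = 513.6364 + 1095.375 − 125 − 161 = 1323.0114 kcal/day.
TEE = BMR × activity factor = 1323.0114 × 1.3 = 1719.9148 kcal/day.
Apply stress factor: 1719.9148 × 1.2 = 2063.8977 kcal/day.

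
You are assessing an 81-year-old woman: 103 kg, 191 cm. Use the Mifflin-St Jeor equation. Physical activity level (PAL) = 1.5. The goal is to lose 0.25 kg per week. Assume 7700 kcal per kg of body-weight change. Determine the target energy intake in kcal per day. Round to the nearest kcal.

Mifflin-St Jeor (female): BMR = 10(103) + 6.25(191) − 5(81) − 161 = 1030 + 1193.75 − 405 − 161 = 1657.75 kcal/day.
TEE = 1657.75 × 1.5 = 2486.625 kcal/day.
Required daily deficit = 0.25 × 7700 ÷ 7 = 275 kcal/day.
Target intake = 2486.625 − 275 = 2211.625 kcal/day.

2212 kcal per day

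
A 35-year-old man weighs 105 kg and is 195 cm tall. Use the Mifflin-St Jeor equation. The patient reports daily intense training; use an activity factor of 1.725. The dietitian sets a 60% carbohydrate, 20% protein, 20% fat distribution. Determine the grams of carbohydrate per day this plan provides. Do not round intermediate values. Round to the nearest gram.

543 g/day

Mifflin-St Jeor (male): BMR = 10(105) + 6.25(195) − 5(35) + 5 = 1050 + 1218.75 − 175 + 5 = 2098.75 kcal/day.
TEE = 2098.75 × 1.725 = 3620.3438 kcal/day.
Carbohydrate energy = 60% × 3620.3438 = 2172.2063 kcal.
Carbohydrate = 2172.2063 ÷ 4 kcal/g = 543.0516 g.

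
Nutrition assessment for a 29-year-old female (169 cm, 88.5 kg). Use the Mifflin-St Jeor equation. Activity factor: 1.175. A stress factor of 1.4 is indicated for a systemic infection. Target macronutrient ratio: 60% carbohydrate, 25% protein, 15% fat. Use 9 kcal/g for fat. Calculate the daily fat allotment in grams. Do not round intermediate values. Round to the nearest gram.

Mifflin-St Jeor (female): BMR = 10(88.5) + 6.25(169) − 5(29) − 161 = 885 + 1056.25 − 145 − 161 = 1635.25 kcal/day.
TEE = 1635.25 × 1.175 = 1921.4188 kcal/day.
With stress factor 1.4: 1921.4188 × 1.4 = 2689.9863 kcal/day.
Fat energy = 15% × 2689.9863 = 403.4979 kcal.
Fat = 403.4979 ÷ 9 kcal/g = 44.8331 g.

45 g/day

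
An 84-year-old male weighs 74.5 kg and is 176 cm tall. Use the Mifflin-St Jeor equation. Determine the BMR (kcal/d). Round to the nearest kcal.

1430 kcal/d

Mifflin-St Jeor (male): BMR = 10(74.5) + 6.25(176) − 5(84) + 5 = 745 + 1100 − 420 + 5 = 1430 kcal/day.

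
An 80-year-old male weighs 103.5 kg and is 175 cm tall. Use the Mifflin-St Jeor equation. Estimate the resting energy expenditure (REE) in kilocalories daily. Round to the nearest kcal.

Mifflin-St Jeor (male): BMR = 10(103.5) + 6.25(175) − 5(80) + 5 = 1035 + 1093.75 − 400 + 5 = 1733.75 kcal/day.

1734 kilocalories daily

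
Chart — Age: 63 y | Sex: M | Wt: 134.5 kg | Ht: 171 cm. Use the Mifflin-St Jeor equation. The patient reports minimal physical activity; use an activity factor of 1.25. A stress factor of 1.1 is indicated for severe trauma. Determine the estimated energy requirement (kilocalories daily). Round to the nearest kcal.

2893 kilocalories daily

Mifflin-St Jeor (male): BMR = 10(134.5) + 6.25(171) − 5(63) + 5 = 1345 + 1068.75 − 315 + 5 = 2103.75 kcal/day.
TEE = BMR × activity factor = 2103.75 × 1.25 = 2629.6875 kcal/day.
Apply stress factor: 2629.6875 × 1.1 = 2892.6563 kcal/day.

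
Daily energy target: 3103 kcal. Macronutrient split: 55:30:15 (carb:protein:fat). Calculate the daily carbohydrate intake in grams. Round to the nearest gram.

427 g/day

Carbohydrate energy = 55% × 3103 = 1706.65 kcal.
At 4 kcal/g: 1706.65 ÷ 4 = 426.6625 g.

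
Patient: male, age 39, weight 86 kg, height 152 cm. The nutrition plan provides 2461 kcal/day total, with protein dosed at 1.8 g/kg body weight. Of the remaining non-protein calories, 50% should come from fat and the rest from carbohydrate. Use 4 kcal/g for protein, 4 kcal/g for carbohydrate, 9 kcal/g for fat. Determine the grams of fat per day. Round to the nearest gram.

102 g/day

Protein = 1.8 × 86 = 154.8 g → 154.8 × 4 = 619.2 kcal.
Non-protein calories = 2461 − 619.2 = 1841.8 kcal.
Fat: 50% × 1841.8 = 920.9 kcal; carbohydrate: 920.9 kcal.
Fat: 920.9 kcal ÷ 9 kcal/g = 102.3222 g.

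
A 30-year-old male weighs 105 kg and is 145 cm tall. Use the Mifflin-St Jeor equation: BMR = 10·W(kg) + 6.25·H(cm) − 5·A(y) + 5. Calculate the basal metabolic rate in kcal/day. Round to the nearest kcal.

Mifflin-St Jeor (male): BMR = 10(105) + 6.25(145) − 5(30) + 5 = 1050 + 906.25 − 150 + 5 = 1811.25 kcal/day.

1811 kcal/day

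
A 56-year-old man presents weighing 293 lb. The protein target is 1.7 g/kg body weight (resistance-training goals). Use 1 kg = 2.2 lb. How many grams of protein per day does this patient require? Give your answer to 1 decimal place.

226.4 g/day

Weight in kg = 293 ÷ 2.2 = 133.1818 kg.
Protein = 1.7 g/kg × 133.1818 kg = 226.4091 g/day.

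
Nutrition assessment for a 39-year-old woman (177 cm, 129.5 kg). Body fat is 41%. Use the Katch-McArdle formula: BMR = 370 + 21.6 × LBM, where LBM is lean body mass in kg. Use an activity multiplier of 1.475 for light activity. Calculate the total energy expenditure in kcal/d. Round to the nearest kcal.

LBM = 129.5 × (1 − 0.41) = 76.405 kg. Katch-McArdle: BMR = 370 + 21.6 × 76.405 = 2020.348 kcal/day.
TEE = BMR × activity factor = 2020.348 × 1.475 = 2980.0133 kcal/day.

2980 kcal/d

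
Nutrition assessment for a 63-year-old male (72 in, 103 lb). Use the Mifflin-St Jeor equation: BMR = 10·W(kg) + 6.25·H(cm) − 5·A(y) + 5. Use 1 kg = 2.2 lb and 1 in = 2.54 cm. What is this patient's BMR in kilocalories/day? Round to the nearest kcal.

1301 kilocalories/day

Convert to metric: weight = 103 ÷ 2.2 = 46.8182 kg; height = 72 × 2.54 = 182.88 cm.
Mifflin-St Jeor (male): BMR = 10(46.8182) + 6.25(182.88) − 5(63) + 5 = 468.1818 + 1143 − 315 + 5 = 1301.1818 kcal/day.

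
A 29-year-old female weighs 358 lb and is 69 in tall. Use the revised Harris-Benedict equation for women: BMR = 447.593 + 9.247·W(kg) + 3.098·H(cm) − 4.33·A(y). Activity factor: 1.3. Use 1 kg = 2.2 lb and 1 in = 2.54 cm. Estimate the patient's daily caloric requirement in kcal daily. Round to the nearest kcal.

3081 kcal daily

Convert to metric: weight = 358 ÷ 2.2 = 162.7273 kg; height = 69 × 2.54 = 175.26 cm.
Harris-Benedict: BMR = 447.593 + 9.247(162.7273) + 3.098(175.26) − 4.33(29) = 2369.7176 kcal/day.
TEE = BMR × activity factor = 2369.7176 × 1.3 = 3080.6328 kcal/day.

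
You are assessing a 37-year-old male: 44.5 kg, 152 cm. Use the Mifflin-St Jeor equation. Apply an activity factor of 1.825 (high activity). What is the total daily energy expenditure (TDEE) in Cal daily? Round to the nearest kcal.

Mifflin-St Jeor (male): BMR = 10(44.5) + 6.25(152) − 5(37) + 5 = 445 + 950 − 185 + 5 = 1215 kcal/day.
TEE = BMR × activity factor = 1215 × 1.825 = 2217.375 kcal/day.

2217 Cal daily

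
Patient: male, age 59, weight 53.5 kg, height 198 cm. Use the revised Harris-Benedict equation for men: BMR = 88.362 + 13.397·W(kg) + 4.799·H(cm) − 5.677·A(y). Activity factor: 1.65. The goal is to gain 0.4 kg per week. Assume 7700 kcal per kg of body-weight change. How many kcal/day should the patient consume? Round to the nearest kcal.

2784 kcal/day

Harris-Benedict: BMR = 88.362 + 13.397(53.5) + 4.799(198) − 5.677(59) = 1420.3605 kcal/day.
TEE = 1420.3605 × 1.65 = 2343.5948 kcal/day.
Required daily surplus = 0.4 × 7700 ÷ 7 = 440 kcal/day.
Target intake = 2343.5948 + 440 = 2783.5948 kcal/day.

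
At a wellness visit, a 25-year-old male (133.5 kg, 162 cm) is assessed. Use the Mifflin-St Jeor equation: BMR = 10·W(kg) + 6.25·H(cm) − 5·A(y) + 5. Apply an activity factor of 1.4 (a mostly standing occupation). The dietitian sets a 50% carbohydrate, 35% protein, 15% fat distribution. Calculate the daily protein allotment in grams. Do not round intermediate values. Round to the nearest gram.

Mifflin-St Jeor (male): BMR = 10(133.5) + 6.25(162) − 5(25) + 5 = 1335 + 1012.5 − 125 + 5 = 2227.5 kcal/day.
TEE = 2227.5 × 1.4 = 3118.5 kcal/day.
Protein energy = 35% × 3118.5 = 1091.475 kcal.
Protein = 1091.475 ÷ 4 kcal/g = 272.8688 g.

273 g/day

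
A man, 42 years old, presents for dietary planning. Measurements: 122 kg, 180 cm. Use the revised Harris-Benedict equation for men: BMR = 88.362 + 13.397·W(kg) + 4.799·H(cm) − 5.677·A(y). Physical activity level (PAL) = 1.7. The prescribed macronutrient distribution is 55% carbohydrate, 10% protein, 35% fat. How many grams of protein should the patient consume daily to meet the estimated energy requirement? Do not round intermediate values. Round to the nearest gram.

100 g/day

Harris-Benedict: BMR = 88.362 + 13.397(122) + 4.799(180) − 5.677(42) = 2348.182 kcal/day.
TEE = 2348.182 × 1.7 = 3991.9094 kcal/day.
Protein energy = 10% × 3991.9094 = 399.1909 kcal.
Protein = 399.1909 ÷ 4 kcal/g = 99.7977 g.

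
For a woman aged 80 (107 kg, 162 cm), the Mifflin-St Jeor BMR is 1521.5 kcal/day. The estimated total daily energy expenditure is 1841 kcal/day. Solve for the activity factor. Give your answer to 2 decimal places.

1.21

Activity factor = TEE ÷ BMR = 1841 ÷ 1521.5 = 1.21.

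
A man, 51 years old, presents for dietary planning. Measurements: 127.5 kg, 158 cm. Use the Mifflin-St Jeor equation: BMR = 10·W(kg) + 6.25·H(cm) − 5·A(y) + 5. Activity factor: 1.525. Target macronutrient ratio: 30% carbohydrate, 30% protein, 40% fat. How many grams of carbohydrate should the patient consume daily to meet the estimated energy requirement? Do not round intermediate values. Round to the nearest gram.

230 g/day

Mifflin-St Jeor (male): BMR = 10(127.5) + 6.25(158) − 5(51) + 5 = 1275 + 987.5 − 255 + 5 = 2012.5 kcal/day.
TEE = 2012.5 × 1.525 = 3069.0625 kcal/day.
Carbohydrate energy = 30% × 3069.0625 = 920.7188 kcal.
Carbohydrate = 920.7188 ÷ 4 kcal/g = 230.1797 g.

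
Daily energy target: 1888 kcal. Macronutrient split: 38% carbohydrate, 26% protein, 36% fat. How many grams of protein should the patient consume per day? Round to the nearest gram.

123 g/day

Protein energy = 26% × 1888 = 490.88 kcal.
At 4 kcal/g: 490.88 ÷ 4 = 122.72 g.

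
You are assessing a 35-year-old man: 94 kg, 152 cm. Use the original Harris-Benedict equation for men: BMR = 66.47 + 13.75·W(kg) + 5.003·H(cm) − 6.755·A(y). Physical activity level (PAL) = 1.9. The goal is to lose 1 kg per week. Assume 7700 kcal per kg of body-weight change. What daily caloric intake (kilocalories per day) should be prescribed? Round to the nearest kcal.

2478 kilocalories per day

Harris-Benedict: BMR = 66.47 + 13.75(94) + 5.003(152) − 6.755(35) = 1883.001 kcal/day.
TEE = 1883.001 × 1.9 = 3577.7019 kcal/day.
Required daily deficit = 1 × 7700 ÷ 7 = 1100 kcal/day.
Target intake = 3577.7019 − 1100 = 2477.7019 kcal/day.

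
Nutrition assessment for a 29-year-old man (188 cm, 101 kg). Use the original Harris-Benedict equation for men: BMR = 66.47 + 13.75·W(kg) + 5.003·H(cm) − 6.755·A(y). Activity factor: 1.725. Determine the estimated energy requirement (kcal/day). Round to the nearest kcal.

3795 kcal/day

Harris-Benedict: BMR = 66.47 + 13.75(101) + 5.003(188) − 6.755(29) = 2199.889 kcal/day.
TEE = BMR × activity factor = 2199.889 × 1.725 = 3794.8085 kcal/day.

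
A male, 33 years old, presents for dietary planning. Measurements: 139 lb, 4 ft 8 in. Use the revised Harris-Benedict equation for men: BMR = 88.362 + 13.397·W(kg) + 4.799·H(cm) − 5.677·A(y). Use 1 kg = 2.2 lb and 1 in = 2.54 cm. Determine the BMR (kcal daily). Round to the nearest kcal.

Convert to metric: weight = 139 ÷ 2.2 = 63.1818 kg; height = (4×12 + 8) × 2.54 = 56 × 2.54 = 142.24 cm.
Harris-Benedict: BMR = 88.362 + 13.397(63.1818) + 4.799(142.24) − 5.677(33) = 1430.0776 kcal/day.

1430 kcal daily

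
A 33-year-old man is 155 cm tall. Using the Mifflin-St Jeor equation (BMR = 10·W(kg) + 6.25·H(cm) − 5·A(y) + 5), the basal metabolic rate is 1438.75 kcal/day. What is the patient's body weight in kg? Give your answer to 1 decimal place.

63.0 kg

1438.75 = 10·W + 6.25(155) − 5(33) + 5
10·W = 1438.75 − 808.75 = 630, so W = 63 kg.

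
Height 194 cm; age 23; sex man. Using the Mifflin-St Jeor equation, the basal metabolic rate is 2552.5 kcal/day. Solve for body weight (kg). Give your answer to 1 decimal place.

2552.5 = 10·W + 6.25(194) − 5(23) + 5
10·W = 2552.5 − 1102.5 = 1450, so W = 145 kg.

145.0 kg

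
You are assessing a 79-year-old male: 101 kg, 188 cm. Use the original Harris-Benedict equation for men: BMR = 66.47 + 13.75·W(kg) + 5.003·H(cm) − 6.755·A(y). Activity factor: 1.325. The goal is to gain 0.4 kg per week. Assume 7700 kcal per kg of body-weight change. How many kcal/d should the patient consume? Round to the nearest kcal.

2907 kcal/d

Harris-Benedict: BMR = 66.47 + 13.75(101) + 5.003(188) − 6.755(79) = 1862.139 kcal/day.
TEE = 1862.139 × 1.325 = 2467.3342 kcal/day.
Required daily surplus = 0.4 × 7700 ÷ 7 = 440 kcal/day.
Target intake = 2467.3342 + 440 = 2907.3342 kcal/day.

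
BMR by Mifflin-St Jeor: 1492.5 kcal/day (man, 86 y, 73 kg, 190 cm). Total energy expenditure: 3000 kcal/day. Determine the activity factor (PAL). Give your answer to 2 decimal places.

Activity factor = TEE ÷ BMR = 3000 ÷ 1492.5 = 2.01.

2.01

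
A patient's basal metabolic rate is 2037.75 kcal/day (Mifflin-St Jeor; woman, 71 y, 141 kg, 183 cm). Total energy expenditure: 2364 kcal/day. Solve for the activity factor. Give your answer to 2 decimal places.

Activity factor = TEE ÷ BMR = 2364 ÷ 2037.75 = 1.16.

1.16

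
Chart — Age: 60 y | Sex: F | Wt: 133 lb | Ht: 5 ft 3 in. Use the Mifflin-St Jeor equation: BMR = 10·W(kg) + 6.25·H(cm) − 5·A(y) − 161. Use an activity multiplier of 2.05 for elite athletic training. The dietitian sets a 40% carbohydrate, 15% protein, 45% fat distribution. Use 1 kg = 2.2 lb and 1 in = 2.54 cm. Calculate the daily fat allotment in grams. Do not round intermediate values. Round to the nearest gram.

117 g/day

Convert to metric: weight = 133 ÷ 2.2 = 60.4545 kg; height = (5×12 + 3) × 2.54 = 63 × 2.54 = 160.02 cm.
Mifflin-St Jeor (female): BMR = 10(60.4545) + 6.25(160.02) − 5(60) − 161 = 604.5455 + 1000.125 − 300 − 161 = 1143.6705 kcal/day.
TEE = 1143.6705 × 2.05 = 2344.5244 kcal/day.
Fat energy = 45% × 2344.5244 = 1055.036 kcal.
Fat = 1055.036 ÷ 9 kcal/g = 117.2262 g.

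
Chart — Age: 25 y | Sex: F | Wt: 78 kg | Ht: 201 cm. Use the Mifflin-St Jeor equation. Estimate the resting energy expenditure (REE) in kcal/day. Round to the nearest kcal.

Mifflin-St Jeor (female): BMR = 10(78) + 6.25(201) − 5(25) − 161 = 780 + 1256.25 − 125 − 161 = 1750.25 kcal/day.

1750 kcal/day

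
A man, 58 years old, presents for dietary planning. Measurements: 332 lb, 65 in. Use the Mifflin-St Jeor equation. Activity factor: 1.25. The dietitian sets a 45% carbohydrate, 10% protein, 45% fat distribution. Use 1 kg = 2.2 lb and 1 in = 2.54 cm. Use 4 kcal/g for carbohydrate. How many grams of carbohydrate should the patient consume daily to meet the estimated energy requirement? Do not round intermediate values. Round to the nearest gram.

Convert to metric: weight = 332 ÷ 2.2 = 150.9091 kg; height = 65 × 2.54 = 165.1 cm.
Mifflin-St Jeor (male): BMR = 10(150.9091) + 6.25(165.1) − 5(58) + 5 = 1509.0909 + 1031.875 − 290 + 5 = 2255.9659 kcal/day.
TEE = 2255.9659 × 1.25 = 2819.9574 kcal/day.
Carbohydrate energy = 45% × 2819.9574 = 1268.9808 kcal.
Carbohydrate = 1268.9808 ÷ 4 kcal/g = 317.2452 g.

317 g/day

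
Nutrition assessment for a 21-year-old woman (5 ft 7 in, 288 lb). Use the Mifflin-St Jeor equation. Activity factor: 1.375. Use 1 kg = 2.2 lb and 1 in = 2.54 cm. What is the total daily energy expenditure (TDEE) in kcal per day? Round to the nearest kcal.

2897 kcal per day

Convert to metric: weight = 288 ÷ 2.2 = 130.9091 kg; height = (5×12 + 7) × 2.54 = 67 × 2.54 = 170.18 cm.
Mifflin-St Jeor (female): BMR = 10(130.9091) + 6.25(170.18) − 5(21) − 161 = 1309.0909 + 1063.625 − 105 − 161 = 2106.7159 kcal/day.
TEE = BMR × activity factor = 2106.7159 × 1.375 = 2896.7344 kcal/day.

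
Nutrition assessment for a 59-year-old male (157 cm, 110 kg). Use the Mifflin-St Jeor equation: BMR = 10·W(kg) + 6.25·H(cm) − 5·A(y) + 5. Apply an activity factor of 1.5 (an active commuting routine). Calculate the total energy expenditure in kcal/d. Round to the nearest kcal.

Mifflin-St Jeor (male): BMR = 10(110) + 6.25(157) − 5(59) + 5 = 1100 + 981.25 − 295 + 5 = 1791.25 kcal/day.
TEE = BMR × activity factor = 1791.25 × 1.5 = 2686.875 kcal/day.

2687 kcal/d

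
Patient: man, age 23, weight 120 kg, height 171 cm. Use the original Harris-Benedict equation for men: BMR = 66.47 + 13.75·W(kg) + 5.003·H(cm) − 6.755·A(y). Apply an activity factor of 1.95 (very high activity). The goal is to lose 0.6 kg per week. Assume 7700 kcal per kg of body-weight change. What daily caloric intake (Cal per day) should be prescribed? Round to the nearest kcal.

4052 Cal per day

Harris-Benedict: BMR = 66.47 + 13.75(120) + 5.003(171) − 6.755(23) = 2416.618 kcal/day.
TEE = 2416.618 × 1.95 = 4712.4051 kcal/day.
Required daily deficit = 0.6 × 7700 ÷ 7 = 660 kcal/day.
Target intake = 4712.4051 − 660 = 4052.4051 kcal/day.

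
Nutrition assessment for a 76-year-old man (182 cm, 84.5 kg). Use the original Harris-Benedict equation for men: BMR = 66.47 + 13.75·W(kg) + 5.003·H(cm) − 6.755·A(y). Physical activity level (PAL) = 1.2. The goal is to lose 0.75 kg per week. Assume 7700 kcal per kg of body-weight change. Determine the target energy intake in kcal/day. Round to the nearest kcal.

Harris-Benedict: BMR = 66.47 + 13.75(84.5) + 5.003(182) − 6.755(76) = 1625.511 kcal/day.
TEE = 1625.511 × 1.2 = 1950.6132 kcal/day.
Required daily deficit = 0.75 × 7700 ÷ 7 = 825 kcal/day.
Target intake = 1950.6132 − 825 = 1125.6132 kcal/day.

1126 kcal/day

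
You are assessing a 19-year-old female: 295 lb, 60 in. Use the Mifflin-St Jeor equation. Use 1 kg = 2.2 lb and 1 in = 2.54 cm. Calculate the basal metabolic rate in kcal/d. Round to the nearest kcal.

Convert to metric: weight = 295 ÷ 2.2 = 134.0909 kg; height = 60 × 2.54 = 152.4 cm.
Mifflin-St Jeor (female): BMR = 10(134.0909) + 6.25(152.4) − 5(19) − 161 = 1340.9091 + 952.5 − 95 − 161 = 2037.4091 kcal/day.

2037 kcal/d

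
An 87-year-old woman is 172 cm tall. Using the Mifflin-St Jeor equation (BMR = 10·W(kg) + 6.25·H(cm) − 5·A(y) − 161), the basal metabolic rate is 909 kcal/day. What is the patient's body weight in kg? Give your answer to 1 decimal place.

43.0 kg

909 = 10·W + 6.25(172) − 5(87) − 161
10·W = 909 − 479 = 430, so W = 43 kg.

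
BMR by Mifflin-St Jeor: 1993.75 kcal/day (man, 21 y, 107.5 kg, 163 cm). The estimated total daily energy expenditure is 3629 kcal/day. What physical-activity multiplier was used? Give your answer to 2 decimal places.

Activity factor = TEE ÷ BMR = 3629 ÷ 1993.75 = 1.82.

1.82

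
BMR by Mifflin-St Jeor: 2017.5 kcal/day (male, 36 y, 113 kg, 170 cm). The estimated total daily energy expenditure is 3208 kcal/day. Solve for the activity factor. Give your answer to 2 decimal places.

1.59

Activity factor = TEE ÷ BMR = 3208 ÷ 2017.5 = 1.59.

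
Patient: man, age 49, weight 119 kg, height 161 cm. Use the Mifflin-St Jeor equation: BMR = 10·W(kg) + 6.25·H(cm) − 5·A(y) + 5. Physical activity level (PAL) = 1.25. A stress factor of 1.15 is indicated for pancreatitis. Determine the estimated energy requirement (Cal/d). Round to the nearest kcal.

Mifflin-St Jeor (male): BMR = 10(119) + 6.25(161) − 5(49) + 5 = 1190 + 1006.25 − 245 + 5 = 1956.25 kcal/day.
TEE = BMR × activity factor = 1956.25 × 1.25 = 2445.3125 kcal/day.
Apply stress factor: 2445.3125 × 1.15 = 2812.1094 kcal/day.

2812 Cal/d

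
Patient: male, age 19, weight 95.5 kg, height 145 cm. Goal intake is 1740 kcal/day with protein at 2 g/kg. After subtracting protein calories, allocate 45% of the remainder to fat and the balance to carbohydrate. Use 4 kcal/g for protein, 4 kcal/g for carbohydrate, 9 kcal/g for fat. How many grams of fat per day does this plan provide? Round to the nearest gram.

49 g/day

Protein = 2 × 95.5 = 191 g → 191 × 4 = 764 kcal.
Non-protein calories = 1740 − 764 = 976 kcal.
Fat: 45% × 976 = 439.2 kcal; carbohydrate: 536.8 kcal.
Fat: 439.2 kcal ÷ 9 kcal/g = 48.8 g.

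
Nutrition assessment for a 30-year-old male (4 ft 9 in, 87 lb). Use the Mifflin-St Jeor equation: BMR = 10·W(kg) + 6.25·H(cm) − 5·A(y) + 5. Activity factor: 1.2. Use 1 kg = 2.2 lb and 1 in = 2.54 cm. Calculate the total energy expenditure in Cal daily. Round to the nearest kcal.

1386 Cal daily

Convert to metric: weight = 87 ÷ 2.2 = 39.5455 kg; height = (4×12 + 9) × 2.54 = 57 × 2.54 = 144.78 cm.
Mifflin-St Jeor (male): BMR = 10(39.5455) + 6.25(144.78) − 5(30) + 5 = 395.4545 + 904.875 − 150 + 5 = 1155.3295 kcal/day.
TEE = BMR × activity factor = 1155.3295 × 1.2 = 1386.3955 kcal/day.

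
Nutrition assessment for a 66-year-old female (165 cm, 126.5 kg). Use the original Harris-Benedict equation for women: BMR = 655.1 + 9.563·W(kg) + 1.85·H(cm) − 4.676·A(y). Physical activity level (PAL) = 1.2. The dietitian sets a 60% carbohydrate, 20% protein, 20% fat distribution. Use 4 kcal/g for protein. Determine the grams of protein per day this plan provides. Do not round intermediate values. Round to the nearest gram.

Harris-Benedict: BMR = 655.1 + 9.563(126.5) + 1.85(165) − 4.676(66) = 1861.4535 kcal/day.
TEE = 1861.4535 × 1.2 = 2233.7442 kcal/day.
Protein energy = 20% × 2233.7442 = 446.7488 kcal.
Protein = 446.7488 ÷ 4 kcal/g = 111.6872 g.

112 g/day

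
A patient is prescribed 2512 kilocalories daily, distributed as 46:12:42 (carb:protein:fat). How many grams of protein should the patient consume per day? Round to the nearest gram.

Protein energy = 12% × 2512 = 301.44 kcal.
At 4 kcal/g: 301.44 ÷ 4 = 75.36 g.

75 g/day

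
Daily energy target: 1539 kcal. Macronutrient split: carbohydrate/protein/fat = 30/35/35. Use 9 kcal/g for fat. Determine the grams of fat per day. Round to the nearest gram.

Fat energy = 35% × 1539 = 538.65 kcal.
At 9 kcal/g: 538.65 ÷ 9 = 59.85 g.

60 g/day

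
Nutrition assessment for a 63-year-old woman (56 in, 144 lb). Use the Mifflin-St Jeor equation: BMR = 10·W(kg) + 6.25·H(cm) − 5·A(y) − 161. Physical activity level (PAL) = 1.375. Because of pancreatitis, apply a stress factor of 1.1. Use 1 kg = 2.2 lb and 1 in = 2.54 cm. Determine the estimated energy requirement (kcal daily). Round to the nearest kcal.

Convert to metric: weight = 144 ÷ 2.2 = 65.4545 kg; height = 56 × 2.54 = 142.24 cm.
Mifflin-St Jeor (female): BMR = 10(65.4545) + 6.25(142.24) − 5(63) − 161 = 654.5455 + 889 − 315 − 161 = 1067.5455 kcal/day.
TEE = BMR × activity factor = 1067.5455 × 1.375 = 1467.875 kcal/day.
Apply stress factor: 1467.875 × 1.1 = 1614.6625 kcal/day.

1615 kcal daily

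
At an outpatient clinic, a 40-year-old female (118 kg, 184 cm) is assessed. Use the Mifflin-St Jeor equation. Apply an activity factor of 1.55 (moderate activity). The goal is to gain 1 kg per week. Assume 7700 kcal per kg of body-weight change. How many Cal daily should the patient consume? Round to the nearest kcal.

4152 Cal daily

Mifflin-St Jeor (female): BMR = 10(118) + 6.25(184) − 5(40) − 161 = 1180 + 1150 − 200 − 161 = 1969 kcal/day.
TEE = 1969 × 1.55 = 3051.95 kcal/day.
Required daily surplus = 1 × 7700 ÷ 7 = 1100 kcal/day.
Target intake = 3051.95 + 1100 = 4151.95 kcal/day.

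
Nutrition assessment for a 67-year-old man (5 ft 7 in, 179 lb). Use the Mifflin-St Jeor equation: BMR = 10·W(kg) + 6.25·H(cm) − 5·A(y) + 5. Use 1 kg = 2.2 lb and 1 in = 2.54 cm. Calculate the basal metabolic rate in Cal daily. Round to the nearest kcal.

Convert to metric: weight = 179 ÷ 2.2 = 81.3636 kg; height = (5×12 + 7) × 2.54 = 67 × 2.54 = 170.18 cm.
Mifflin-St Jeor (male): BMR = 10(81.3636) + 6.25(170.18) − 5(67) + 5 = 813.6364 + 1063.625 − 335 + 5 = 1547.2614 kcal/day.

1547 Cal daily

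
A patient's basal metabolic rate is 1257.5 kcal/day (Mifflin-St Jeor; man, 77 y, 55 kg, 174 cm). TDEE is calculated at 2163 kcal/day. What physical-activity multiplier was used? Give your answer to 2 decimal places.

Activity factor = TEE ÷ BMR = 2163 ÷ 1257.5 = 1.72.

1.72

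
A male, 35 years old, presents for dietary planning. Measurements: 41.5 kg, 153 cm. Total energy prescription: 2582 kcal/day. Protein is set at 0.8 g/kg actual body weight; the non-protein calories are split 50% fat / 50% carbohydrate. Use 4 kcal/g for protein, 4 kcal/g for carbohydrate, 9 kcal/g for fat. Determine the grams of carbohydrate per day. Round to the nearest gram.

306 g/day

Protein = 0.8 × 41.5 = 33.2 g → 33.2 × 4 = 132.8 kcal.
Non-protein calories = 2582 − 132.8 = 2449.2 kcal.
Fat: 50% × 2449.2 = 1224.6 kcal; carbohydrate: 1224.6 kcal.
Carbohydrate: 1224.6 kcal ÷ 4 kcal/g = 306.15 g.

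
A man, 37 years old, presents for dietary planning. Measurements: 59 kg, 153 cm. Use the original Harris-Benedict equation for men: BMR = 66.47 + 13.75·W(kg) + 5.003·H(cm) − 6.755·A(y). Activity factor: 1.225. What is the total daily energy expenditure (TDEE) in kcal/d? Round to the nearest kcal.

1707 kcal/d

Harris-Benedict: BMR = 66.47 + 13.75(59) + 5.003(153) − 6.755(37) = 1393.244 kcal/day.
TEE = BMR × activity factor = 1393.244 × 1.225 = 1706.7239 kcal/day.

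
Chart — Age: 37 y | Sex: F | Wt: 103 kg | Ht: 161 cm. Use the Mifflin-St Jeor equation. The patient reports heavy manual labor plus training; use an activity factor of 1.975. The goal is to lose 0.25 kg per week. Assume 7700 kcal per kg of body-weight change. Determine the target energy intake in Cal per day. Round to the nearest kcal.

Mifflin-St Jeor (female): BMR = 10(103) + 6.25(161) − 5(37) − 161 = 1030 + 1006.25 − 185 − 161 = 1690.25 kcal/day.
TEE = 1690.25 × 1.975 = 3338.2438 kcal/day.
Required daily deficit = 0.25 × 7700 ÷ 7 = 275 kcal/day.
Target intake = 3338.2438 − 275 = 3063.2438 kcal/day.

3063 Cal per day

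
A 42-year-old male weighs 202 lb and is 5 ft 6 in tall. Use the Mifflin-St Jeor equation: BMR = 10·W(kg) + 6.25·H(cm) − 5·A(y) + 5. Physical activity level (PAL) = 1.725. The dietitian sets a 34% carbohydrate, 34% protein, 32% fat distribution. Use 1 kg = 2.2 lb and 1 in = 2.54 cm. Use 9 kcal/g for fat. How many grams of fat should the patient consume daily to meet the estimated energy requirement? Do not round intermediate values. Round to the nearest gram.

108 g/day

Convert to metric: weight = 202 ÷ 2.2 = 91.8182 kg; height = (5×12 + 6) × 2.54 = 66 × 2.54 = 167.64 cm.
Mifflin-St Jeor (male): BMR = 10(91.8182) + 6.25(167.64) − 5(42) + 5 = 918.1818 + 1047.75 − 210 + 5 = 1760.9318 kcal/day.
TEE = 1760.9318 × 1.725 = 3037.6074 kcal/day.
Fat energy = 32% × 3037.6074 = 972.0344 kcal.
Fat = 972.0344 ÷ 9 kcal/g = 108.0038 g.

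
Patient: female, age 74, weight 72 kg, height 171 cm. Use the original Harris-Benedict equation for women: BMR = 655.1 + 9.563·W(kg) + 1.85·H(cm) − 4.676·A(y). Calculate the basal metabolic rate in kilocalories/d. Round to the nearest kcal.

Harris-Benedict: BMR = 655.1 + 9.563(72) + 1.85(171) − 4.676(74) = 1313.962 kcal/day.

1314 kilocalories/d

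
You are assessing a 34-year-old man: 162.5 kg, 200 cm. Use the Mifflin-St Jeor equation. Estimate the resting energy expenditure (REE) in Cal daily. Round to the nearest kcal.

2710 Cal daily

Mifflin-St Jeor (male): BMR = 10(162.5) + 6.25(200) − 5(34) + 5 = 1625 + 1250 − 170 + 5 = 2710 kcal/day.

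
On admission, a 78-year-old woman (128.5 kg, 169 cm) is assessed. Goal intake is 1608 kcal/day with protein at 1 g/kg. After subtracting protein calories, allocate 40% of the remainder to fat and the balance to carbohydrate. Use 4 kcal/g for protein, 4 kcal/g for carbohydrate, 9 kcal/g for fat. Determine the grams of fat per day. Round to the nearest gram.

Protein = 1 × 128.5 = 128.5 g → 128.5 × 4 = 514 kcal.
Non-protein calories = 1608 − 514 = 1094 kcal.
Fat: 40% × 1094 = 437.6 kcal; carbohydrate: 656.4 kcal.
Fat: 437.6 kcal ÷ 9 kcal/g = 48.6222 g.

49 g/day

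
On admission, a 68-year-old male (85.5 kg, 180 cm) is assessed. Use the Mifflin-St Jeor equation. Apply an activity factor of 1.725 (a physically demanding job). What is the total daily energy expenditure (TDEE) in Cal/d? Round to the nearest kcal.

2838 Cal/d

Mifflin-St Jeor (male): BMR = 10(85.5) + 6.25(180) − 5(68) + 5 = 855 + 1125 − 340 + 5 = 1645 kcal/day.
TEE = BMR × activity factor = 1645 × 1.725 = 2837.625 kcal/day.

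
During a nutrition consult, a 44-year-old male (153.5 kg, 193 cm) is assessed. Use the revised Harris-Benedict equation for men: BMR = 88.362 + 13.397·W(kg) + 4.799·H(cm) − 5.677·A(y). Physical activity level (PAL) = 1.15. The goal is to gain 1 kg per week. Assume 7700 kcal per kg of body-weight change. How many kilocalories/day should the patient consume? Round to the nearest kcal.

4344 kilocalories/day

Harris-Benedict: BMR = 88.362 + 13.397(153.5) + 4.799(193) − 5.677(44) = 2821.2205 kcal/day.
TEE = 2821.2205 × 1.15 = 3244.4036 kcal/day.
Required daily surplus = 1 × 7700 ÷ 7 = 1100 kcal/day.
Target intake = 3244.4036 + 1100 = 4344.4036 kcal/day.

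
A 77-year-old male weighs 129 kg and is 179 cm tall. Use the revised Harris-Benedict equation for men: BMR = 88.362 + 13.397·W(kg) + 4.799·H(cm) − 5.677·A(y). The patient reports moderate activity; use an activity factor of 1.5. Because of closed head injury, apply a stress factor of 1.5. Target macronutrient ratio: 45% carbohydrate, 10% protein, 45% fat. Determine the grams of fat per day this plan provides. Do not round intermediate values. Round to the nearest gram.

Harris-Benedict: BMR = 88.362 + 13.397(129) + 4.799(179) − 5.677(77) = 2238.467 kcal/day.
TEE = 2238.467 × 1.5 = 3357.7005 kcal/day.
With stress factor 1.5: 3357.7005 × 1.5 = 5036.5508 kcal/day.
Fat energy = 45% × 5036.5508 = 2266.4478 kcal.
Fat = 2266.4478 ÷ 9 kcal/g = 251.8275 g.

252 g/day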